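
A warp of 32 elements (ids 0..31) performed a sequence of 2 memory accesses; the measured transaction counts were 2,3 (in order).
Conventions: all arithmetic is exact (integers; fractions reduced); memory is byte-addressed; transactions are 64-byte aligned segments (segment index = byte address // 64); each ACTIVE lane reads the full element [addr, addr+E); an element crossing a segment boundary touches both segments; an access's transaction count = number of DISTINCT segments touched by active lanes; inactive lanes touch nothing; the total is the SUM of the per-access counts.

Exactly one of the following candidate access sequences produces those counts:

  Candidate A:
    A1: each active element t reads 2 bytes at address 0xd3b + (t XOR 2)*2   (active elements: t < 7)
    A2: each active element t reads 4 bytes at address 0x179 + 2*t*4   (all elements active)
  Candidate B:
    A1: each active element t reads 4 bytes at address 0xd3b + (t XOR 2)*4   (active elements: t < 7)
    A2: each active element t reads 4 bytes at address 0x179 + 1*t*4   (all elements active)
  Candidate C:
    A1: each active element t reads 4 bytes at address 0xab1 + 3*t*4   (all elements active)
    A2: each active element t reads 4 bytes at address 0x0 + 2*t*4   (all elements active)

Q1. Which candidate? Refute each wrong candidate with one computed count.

A: A2 gives 5 transactions, not 3
C: A1 gives 7 transactions, not 2
B: all counts match (2,3)

Answer: B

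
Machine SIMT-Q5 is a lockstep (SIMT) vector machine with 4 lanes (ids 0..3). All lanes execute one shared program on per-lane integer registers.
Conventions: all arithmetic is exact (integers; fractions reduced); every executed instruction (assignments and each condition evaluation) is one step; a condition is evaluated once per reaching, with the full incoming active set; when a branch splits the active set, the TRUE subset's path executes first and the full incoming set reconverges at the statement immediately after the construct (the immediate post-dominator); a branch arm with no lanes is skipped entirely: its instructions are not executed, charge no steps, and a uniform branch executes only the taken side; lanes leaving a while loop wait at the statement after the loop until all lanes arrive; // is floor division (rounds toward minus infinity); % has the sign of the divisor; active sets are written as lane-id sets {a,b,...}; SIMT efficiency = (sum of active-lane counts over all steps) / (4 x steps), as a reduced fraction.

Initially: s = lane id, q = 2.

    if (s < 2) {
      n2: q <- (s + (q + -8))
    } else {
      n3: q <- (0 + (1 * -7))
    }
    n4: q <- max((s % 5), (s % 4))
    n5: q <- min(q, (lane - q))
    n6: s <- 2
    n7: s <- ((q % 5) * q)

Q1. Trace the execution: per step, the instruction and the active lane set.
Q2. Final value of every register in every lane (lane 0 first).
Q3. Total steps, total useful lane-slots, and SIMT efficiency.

step 0: eval (s < 2)                 {0,1,2,3}
step 1: q <- (s + (q + -8))          {0,1}
step 2: q <- (0 + (1 * -7))          {2,3}
step 3: q <- max((s % 5), (s % 4))   {0,1,2,3}
step 4: q <- min(q, (lane - q))      {0,1,2,3}
step 5: s <- 2                       {0,1,2,3}
step 6: s <- ((q % 5) * q)           {0,1,2,3}

Answer: 7 steps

s: 0,0,0,0
q: 0,0,0,0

steps = 7; useful = 24; efficiency = 24/28 = 6/7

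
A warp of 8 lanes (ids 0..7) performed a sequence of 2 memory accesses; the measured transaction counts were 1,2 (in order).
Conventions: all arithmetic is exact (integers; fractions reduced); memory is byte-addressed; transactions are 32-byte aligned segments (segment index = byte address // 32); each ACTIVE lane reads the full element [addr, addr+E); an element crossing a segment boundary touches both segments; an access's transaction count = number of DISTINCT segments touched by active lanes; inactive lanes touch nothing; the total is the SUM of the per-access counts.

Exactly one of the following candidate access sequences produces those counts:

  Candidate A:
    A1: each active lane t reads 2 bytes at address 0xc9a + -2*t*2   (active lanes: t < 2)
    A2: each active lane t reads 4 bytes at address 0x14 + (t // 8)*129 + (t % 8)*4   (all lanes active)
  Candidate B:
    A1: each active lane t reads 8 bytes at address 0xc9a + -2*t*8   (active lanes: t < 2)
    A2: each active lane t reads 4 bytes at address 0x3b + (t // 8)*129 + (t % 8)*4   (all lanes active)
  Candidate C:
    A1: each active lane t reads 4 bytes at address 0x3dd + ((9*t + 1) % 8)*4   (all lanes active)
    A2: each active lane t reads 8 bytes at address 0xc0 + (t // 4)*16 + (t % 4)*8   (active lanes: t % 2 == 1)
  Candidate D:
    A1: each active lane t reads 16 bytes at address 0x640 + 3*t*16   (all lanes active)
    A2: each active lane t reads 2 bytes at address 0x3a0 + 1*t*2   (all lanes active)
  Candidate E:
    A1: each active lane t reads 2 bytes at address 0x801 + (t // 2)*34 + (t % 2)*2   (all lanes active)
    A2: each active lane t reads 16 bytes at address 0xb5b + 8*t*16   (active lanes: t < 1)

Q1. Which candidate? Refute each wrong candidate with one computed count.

B: A1 gives 2 transactions, not 1
C: A1 gives 2 transactions, not 1
D: A1 gives 8 transactions, not 1
E: A1 gives 4 transactions, not 1
A: all counts match (1,2)

Answer: A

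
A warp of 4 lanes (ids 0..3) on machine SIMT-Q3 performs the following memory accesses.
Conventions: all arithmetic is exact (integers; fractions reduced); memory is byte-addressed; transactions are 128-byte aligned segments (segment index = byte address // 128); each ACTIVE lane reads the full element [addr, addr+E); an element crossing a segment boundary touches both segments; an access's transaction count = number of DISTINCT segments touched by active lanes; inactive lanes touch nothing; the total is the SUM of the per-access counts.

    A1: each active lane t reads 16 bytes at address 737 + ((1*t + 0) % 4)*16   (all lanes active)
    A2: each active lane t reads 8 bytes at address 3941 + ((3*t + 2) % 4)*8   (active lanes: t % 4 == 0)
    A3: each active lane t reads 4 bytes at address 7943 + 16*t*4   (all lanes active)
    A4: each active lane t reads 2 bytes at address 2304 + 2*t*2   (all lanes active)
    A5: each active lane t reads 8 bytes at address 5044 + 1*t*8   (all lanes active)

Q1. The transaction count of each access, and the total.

A1: 2 transactions
A2: 1 transaction
A3: 2 transactions
A4: 1 transaction
A5: 1 transaction

Answer: 2,1,2,1,1; total 7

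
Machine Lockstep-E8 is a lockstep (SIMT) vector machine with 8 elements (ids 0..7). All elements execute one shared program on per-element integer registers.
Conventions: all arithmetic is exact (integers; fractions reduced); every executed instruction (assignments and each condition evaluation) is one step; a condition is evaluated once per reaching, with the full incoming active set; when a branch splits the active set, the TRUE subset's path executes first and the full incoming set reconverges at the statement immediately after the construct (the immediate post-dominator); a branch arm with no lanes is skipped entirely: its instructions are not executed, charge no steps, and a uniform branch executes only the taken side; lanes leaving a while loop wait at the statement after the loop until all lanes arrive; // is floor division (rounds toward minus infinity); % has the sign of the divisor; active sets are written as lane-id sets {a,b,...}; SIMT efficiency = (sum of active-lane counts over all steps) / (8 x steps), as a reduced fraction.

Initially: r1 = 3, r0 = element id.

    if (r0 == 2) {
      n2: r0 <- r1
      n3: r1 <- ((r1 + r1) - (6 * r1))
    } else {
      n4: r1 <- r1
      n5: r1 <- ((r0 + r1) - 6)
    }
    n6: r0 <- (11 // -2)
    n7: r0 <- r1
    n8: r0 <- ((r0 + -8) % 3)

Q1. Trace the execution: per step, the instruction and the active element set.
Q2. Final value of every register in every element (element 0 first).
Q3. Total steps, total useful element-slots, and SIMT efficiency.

step 0: eval (r0 == 2)               {0,1,2,3,4,5,6,7}
step 1: r0 <- r1                     {2}
step 2: r1 <- ((r1 + r1) - (6 * r1)) {2}
step 3: r1 <- r1                     {0,1,3,4,5,6,7}
step 4: r1 <- ((r0 + r1) - 6)        {0,1,3,4,5,6,7}
step 5: r0 <- (11 // -2)             {0,1,2,3,4,5,6,7}
step 6: r0 <- r1                     {0,1,2,3,4,5,6,7}
step 7: r0 <- ((r0 + -8) % 3)        {0,1,2,3,4,5,6,7}

Answer: 8 steps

r1: -3,-2,-12,0,1,2,3,4
r0: 1,2,1,1,2,0,1,2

steps = 8; useful = 48; efficiency = 48/64 = 3/4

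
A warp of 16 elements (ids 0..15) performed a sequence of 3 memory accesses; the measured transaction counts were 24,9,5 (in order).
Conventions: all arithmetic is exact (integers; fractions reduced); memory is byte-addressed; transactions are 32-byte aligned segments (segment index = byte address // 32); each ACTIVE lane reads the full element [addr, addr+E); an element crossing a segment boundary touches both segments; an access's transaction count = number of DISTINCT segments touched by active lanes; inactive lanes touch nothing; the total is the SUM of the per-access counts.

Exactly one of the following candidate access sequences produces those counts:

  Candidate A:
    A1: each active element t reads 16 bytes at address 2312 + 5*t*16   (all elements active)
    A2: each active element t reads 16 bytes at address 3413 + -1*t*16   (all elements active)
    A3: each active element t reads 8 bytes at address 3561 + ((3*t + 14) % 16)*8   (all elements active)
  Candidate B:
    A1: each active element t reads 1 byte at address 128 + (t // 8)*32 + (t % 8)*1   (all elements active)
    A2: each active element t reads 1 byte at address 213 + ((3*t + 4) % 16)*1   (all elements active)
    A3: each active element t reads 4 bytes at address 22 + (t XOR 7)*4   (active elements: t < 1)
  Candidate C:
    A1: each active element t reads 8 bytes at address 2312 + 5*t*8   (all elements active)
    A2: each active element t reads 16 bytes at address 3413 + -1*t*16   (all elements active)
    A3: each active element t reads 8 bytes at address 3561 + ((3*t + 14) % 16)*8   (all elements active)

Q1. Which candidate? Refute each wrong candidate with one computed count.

B: A1 gives 2 transactions, not 24
C: A1 gives 16 transactions, not 24
A: all counts match (24,9,5)

Answer: A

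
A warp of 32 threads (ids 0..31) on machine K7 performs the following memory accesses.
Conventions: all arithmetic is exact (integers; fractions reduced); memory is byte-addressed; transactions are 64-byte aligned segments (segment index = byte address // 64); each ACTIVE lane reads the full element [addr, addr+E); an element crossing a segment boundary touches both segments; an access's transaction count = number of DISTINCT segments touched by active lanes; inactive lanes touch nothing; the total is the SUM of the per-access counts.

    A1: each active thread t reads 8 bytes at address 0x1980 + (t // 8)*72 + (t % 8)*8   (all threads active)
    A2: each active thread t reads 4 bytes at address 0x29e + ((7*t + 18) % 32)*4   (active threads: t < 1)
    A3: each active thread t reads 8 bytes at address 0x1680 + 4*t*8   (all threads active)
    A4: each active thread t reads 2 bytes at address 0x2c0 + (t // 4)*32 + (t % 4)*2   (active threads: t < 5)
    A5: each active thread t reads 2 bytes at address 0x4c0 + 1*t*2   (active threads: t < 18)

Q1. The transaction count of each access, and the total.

A1: 5 transactions
A2: 1 transaction
A3: 16 transactions
A4: 1 transaction
A5: 1 transaction

Answer: 5,1,16,1,1; total 24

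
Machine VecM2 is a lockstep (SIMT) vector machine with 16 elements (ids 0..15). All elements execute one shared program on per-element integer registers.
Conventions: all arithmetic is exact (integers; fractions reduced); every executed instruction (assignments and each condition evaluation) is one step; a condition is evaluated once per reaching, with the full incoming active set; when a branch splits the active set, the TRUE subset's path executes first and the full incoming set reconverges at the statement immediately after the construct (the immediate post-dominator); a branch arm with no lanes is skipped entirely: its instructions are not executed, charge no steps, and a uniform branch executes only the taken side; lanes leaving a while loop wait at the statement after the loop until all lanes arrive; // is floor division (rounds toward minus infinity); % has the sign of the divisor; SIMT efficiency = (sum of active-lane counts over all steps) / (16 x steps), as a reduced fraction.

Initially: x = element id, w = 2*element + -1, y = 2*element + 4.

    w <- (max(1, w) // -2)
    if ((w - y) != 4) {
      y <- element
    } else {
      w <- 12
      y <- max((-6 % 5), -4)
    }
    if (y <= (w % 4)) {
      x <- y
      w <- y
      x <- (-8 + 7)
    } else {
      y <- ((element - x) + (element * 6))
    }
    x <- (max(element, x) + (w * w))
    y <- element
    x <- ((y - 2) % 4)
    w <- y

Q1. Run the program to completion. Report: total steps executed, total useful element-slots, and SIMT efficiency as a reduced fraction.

Answer: 12 steps, 150 useful, 25/32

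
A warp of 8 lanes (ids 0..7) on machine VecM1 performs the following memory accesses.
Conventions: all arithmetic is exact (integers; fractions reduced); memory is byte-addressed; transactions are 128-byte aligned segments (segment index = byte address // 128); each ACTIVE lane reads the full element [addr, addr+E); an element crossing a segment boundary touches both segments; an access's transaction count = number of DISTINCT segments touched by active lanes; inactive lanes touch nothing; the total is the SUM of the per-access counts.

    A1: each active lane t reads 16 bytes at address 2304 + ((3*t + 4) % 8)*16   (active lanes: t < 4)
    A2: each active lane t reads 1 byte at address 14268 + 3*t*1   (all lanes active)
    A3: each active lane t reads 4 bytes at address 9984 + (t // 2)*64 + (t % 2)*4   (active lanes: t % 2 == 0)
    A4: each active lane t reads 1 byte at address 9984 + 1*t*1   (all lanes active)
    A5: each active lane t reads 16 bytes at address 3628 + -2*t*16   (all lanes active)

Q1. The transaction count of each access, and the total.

A1: 1 transaction
A2: 1 transaction
A3: 2 transactions
A4: 1 transaction
A5: 3 transactions

Answer: 1,1,2,1,3; total 8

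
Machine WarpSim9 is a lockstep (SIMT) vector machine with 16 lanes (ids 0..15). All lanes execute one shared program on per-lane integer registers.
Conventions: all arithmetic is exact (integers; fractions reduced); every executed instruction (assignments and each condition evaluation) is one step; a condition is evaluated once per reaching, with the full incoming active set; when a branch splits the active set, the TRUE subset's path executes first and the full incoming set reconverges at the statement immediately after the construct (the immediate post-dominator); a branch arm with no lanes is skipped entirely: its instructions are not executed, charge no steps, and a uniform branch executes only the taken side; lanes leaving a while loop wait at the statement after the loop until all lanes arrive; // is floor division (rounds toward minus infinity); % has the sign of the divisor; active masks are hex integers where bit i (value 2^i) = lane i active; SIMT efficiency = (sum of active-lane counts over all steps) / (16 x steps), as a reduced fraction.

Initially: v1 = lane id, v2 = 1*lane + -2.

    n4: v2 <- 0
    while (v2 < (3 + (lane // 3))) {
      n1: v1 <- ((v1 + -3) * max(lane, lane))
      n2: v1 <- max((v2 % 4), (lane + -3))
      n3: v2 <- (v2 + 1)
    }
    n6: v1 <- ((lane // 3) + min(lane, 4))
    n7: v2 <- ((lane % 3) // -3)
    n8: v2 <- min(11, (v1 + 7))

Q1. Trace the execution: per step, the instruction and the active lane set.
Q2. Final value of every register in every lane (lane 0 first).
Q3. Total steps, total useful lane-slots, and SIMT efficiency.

step 0: v2 <- 0                      0xffff
step 1: eval (v2 < (3 + (lane // 3))) 0xffff
step 2: v1 <- ((v1 + -3) * max(lane, lane)) 0xffff
step 3: v1 <- max((v2 % 4), (lane + -3)) 0xffff
step 4: v2 <- (v2 + 1)               0xffff
step 5: eval (v2 < (3 + (lane // 3))) 0xffff
step 6: v1 <- ((v1 + -3) * max(lane, lane)) 0xffff
step 7: v1 <- max((v2 % 4), (lane + -3)) 0xffff
step 8: v2 <- (v2 + 1)               0xffff
step 9: eval (v2 < (3 + (lane // 3))) 0xffff
step 10: v1 <- ((v1 + -3) * max(lane, lane)) 0xffff
step 11: v1 <- max((v2 % 4), (lane + -3)) 0xffff
step 12: v2 <- (v2 + 1)               0xffff
step 13: eval (v2 < (3 + (lane // 3))) 0xffff
step 14: v1 <- ((v1 + -3) * max(lane, lane)) 0xfff8
step 15: v1 <- max((v2 % 4), (lane + -3)) 0xfff8
step 16: v2 <- (v2 + 1)               0xfff8
step 17: eval (v2 < (3 + (lane // 3))) 0xfff8
step 18: v1 <- ((v1 + -3) * max(lane, lane)) 0xffc0
step 19: v1 <- max((v2 % 4), (lane + -3)) 0xffc0
step 20: v2 <- (v2 + 1)               0xffc0
step 21: eval (v2 < (3 + (lane // 3))) 0xffc0
step 22: v1 <- ((v1 + -3) * max(lane, lane)) 0xfe00
step 23: v1 <- max((v2 % 4), (lane + -3)) 0xfe00
step 24: v2 <- (v2 + 1)               0xfe00
step 25: eval (v2 < (3 + (lane // 3))) 0xfe00
step 26: v1 <- ((v1 + -3) * max(lane, lane)) 0xf000
step 27: v1 <- max((v2 % 4), (lane + -3)) 0xf000
step 28: v2 <- (v2 + 1)               0xf000
step 29: eval (v2 < (3 + (lane // 3))) 0xf000
step 30: v1 <- ((v1 + -3) * max(lane, lane)) 0x8000
step 31: v1 <- max((v2 % 4), (lane + -3)) 0x8000
step 32: v2 <- (v2 + 1)               0x8000
step 33: eval (v2 < (3 + (lane // 3))) 0x8000
step 34: v1 <- ((lane // 3) + min(lane, 4)) 0xffff
step 35: v2 <- ((lane % 3) // -3)     0xffff
step 36: v2 <- min(11, (v1 + 7))      0xffff

Answer: 37 steps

v1: 0,1,2,4,5,5,6,6,6,7,7,7,8,8,8,9
v2: 7,8,9,11,11,11,11,11,11,11,11,11,11,11,11,11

steps = 37; useful = 412; efficiency = 412/592 = 103/148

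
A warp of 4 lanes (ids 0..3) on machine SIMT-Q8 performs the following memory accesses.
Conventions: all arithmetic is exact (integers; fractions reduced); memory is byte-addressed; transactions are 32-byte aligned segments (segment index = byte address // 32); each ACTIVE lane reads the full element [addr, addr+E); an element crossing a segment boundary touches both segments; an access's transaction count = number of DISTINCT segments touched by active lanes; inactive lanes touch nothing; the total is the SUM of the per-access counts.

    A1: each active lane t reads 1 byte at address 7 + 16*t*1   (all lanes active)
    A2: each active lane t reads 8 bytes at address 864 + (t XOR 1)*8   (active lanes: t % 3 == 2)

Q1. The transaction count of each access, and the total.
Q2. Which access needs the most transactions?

A1: 2 transactions
A2: 1 transaction

Answer: 2,1; total 3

Answer: A1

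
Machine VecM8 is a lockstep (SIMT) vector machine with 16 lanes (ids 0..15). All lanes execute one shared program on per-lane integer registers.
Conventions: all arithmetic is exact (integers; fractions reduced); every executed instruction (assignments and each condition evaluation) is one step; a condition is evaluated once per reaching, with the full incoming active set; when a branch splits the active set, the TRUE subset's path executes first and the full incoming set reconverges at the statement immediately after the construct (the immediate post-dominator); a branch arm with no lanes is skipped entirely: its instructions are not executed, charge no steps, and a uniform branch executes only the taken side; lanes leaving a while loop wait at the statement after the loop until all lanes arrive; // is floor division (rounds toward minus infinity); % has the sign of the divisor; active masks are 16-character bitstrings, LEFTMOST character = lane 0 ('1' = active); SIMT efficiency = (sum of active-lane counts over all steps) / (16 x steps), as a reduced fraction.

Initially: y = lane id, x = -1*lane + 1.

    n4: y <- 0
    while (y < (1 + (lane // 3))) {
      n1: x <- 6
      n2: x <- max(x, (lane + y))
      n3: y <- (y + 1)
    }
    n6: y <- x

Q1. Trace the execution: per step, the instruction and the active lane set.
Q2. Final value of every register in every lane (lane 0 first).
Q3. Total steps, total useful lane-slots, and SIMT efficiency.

step 0: y <- 0                       1111111111111111
step 1: eval (y < (1 + (lane // 3))) 1111111111111111
step 2: x <- 6                       1111111111111111
step 3: x <- max(x, (lane + y))      1111111111111111
step 4: y <- (y + 1)                 1111111111111111
step 5: eval (y < (1 + (lane // 3))) 1111111111111111
step 6: x <- 6                       0001111111111111
step 7: x <- max(x, (lane + y))      0001111111111111
step 8: y <- (y + 1)                 0001111111111111
step 9: eval (y < (1 + (lane // 3))) 0001111111111111
step 10: x <- 6                       0000001111111111
step 11: x <- max(x, (lane + y))      0000001111111111
step 12: y <- (y + 1)                 0000001111111111
step 13: eval (y < (1 + (lane // 3))) 0000001111111111
step 14: x <- 6                       0000000001111111
step 15: x <- max(x, (lane + y))      0000000001111111
step 16: y <- (y + 1)                 0000000001111111
step 17: eval (y < (1 + (lane // 3))) 0000000001111111
step 18: x <- 6                       0000000000001111
step 19: x <- max(x, (lane + y))      0000000000001111
step 20: y <- (y + 1)                 0000000000001111
step 21: eval (y < (1 + (lane // 3))) 0000000000001111
step 22: x <- 6                       0000000000000001
step 23: x <- max(x, (lane + y))      0000000000000001
step 24: y <- (y + 1)                 0000000000000001
step 25: eval (y < (1 + (lane // 3))) 0000000000000001
step 26: y <- x                       1111111111111111

Answer: 27 steps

y: 6,6,6,6,6,6,8,9,10,12,13,14,16,17,18,20
x: 6,6,6,6,6,6,8,9,10,12,13,14,16,17,18,20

steps = 27; useful = 252; efficiency = 252/432 = 7/12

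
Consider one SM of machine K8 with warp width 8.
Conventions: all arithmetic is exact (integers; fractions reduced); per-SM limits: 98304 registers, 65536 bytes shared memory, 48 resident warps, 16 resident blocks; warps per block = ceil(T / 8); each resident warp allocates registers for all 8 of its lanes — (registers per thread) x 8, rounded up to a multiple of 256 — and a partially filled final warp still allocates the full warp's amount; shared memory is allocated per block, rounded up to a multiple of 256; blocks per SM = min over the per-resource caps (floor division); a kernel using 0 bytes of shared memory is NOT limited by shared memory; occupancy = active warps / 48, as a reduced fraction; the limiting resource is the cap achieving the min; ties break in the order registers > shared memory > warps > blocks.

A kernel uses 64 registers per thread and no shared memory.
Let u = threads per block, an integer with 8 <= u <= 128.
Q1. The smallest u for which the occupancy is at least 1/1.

Answer: u = 17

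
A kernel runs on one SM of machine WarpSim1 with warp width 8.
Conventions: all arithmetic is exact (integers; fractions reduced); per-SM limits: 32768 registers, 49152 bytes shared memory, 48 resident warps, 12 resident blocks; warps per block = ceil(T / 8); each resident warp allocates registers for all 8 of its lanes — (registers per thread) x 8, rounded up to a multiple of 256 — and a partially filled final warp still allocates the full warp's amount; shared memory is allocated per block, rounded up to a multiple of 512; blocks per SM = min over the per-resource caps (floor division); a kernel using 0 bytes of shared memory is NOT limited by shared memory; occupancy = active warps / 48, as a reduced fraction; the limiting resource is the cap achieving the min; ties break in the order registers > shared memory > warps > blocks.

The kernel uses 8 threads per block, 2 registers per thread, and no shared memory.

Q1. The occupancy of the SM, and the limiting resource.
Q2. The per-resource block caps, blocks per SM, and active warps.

Answer: occupancy 1/4, limited by blocks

registers: 128 blocks
shared memory: no limit (kernel uses none)
warps: 48 blocks
blocks: 12 blocks

Answer: 12 blocks, 12 active warps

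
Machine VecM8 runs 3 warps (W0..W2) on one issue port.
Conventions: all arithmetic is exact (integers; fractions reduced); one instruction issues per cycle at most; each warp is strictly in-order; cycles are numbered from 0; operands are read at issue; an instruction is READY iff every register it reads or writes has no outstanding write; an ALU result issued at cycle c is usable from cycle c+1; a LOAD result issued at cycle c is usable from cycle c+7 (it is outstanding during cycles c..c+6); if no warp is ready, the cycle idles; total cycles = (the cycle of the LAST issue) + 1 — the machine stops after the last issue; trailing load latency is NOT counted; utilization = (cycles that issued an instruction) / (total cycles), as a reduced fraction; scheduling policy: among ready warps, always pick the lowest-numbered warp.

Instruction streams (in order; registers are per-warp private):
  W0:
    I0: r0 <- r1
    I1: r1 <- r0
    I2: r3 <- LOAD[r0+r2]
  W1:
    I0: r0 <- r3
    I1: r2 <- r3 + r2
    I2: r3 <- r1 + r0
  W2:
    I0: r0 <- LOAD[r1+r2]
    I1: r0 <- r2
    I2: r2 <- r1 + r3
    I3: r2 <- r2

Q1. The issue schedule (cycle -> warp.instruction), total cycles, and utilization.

cycle 0: W0.I0
cycle 1: W0.I1
cycle 2: W0.I2
cycle 3: W1.I0
cycle 4: W1.I1
cycle 5: W1.I2
cycle 6: W2.I0
cycle 7: idle
cycle 8: idle
cycle 9: idle
cycle 10: idle
cycle 11: idle
cycle 12: idle
cycle 13: W2.I1
cycle 14: W2.I2
cycle 15: W2.I3

Answer: 16 cycles, utilization 5/8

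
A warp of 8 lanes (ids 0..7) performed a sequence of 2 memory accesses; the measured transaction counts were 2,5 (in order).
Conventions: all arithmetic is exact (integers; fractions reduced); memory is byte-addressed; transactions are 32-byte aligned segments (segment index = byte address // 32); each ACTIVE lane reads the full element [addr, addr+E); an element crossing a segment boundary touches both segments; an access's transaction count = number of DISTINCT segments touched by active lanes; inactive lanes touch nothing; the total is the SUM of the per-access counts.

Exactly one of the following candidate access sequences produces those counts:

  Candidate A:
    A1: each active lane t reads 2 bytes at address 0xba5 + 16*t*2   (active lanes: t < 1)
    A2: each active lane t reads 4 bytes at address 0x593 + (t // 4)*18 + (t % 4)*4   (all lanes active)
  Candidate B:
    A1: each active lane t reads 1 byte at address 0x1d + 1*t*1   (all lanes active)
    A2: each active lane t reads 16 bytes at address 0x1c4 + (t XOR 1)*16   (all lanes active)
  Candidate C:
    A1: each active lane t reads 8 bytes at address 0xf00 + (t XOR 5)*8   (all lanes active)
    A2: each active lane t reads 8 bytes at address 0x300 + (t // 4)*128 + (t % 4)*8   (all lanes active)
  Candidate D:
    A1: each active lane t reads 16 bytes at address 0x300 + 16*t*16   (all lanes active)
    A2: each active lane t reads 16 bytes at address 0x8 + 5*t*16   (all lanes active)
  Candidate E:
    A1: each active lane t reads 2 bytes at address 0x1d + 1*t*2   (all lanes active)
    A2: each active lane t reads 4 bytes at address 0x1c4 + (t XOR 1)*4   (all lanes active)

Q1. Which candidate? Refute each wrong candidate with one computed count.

A: A1 gives 1 transaction, not 2
C: A2 gives 2 transactions, not 5
D: A1 gives 8 transactions, not 2
E: A2 gives 2 transactions, not 5
B: all counts match (2,5)

Answer: B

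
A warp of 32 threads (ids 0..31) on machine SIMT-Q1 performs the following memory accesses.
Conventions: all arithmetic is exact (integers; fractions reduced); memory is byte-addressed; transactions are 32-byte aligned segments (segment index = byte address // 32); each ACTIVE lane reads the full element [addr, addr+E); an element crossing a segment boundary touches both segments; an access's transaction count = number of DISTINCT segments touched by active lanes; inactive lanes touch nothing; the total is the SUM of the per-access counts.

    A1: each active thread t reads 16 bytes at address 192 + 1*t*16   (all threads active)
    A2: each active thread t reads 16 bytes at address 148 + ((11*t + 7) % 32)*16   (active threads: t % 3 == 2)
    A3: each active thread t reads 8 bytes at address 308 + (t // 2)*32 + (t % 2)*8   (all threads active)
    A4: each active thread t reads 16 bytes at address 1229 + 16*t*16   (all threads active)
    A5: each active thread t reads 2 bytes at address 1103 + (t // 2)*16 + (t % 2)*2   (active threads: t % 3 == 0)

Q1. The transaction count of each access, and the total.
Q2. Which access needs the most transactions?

A1: 16 transactions
A2: 7 transactions
A3: 17 transactions
A4: 32 transactions
A5: 9 transactions

Answer: 16,7,17,32,9; total 81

Answer: A4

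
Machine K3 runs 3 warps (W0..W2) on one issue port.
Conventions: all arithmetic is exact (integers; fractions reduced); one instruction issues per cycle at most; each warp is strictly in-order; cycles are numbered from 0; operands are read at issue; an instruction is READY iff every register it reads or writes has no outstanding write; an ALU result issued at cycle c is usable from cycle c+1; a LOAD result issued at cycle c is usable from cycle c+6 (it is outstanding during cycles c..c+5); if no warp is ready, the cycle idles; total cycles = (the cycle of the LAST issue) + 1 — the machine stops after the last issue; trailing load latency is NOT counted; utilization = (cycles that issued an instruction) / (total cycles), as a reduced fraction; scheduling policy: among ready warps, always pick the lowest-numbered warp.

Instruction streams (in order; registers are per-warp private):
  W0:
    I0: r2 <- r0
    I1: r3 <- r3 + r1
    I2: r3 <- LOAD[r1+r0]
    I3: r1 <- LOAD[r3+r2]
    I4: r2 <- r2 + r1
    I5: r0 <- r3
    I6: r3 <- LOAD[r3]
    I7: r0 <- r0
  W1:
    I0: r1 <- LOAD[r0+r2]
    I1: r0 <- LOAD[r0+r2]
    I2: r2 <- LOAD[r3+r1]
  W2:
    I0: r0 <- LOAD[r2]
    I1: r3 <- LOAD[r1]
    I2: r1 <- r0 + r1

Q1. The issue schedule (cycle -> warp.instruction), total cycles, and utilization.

cycle 0: W0.I0
cycle 1: W0.I1
cycle 2: W0.I2
cycle 3: W1.I0
cycle 4: W1.I1
cycle 5: W2.I0
cycle 6: W2.I1
cycle 7: idle
cycle 8: W0.I3
cycle 9: W1.I2
cycle 10: idle
cycle 11: W2.I2
cycle 12: idle
cycle 13: idle
cycle 14: W0.I4
cycle 15: W0.I5
cycle 16: W0.I6
cycle 17: W0.I7

Answer: 18 cycles, utilization 7/9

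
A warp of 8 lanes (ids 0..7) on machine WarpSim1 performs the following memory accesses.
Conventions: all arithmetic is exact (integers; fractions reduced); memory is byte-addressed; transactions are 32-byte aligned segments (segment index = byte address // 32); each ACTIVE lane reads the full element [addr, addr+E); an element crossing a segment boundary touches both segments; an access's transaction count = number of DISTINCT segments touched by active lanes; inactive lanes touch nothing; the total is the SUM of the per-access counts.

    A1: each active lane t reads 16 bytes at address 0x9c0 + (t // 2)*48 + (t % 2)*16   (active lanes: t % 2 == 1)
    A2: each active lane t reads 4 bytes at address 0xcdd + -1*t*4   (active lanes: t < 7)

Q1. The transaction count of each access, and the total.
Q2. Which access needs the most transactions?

A1: 4 transactions
A2: 2 transactions

Answer: 4,2; total 6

Answer: A1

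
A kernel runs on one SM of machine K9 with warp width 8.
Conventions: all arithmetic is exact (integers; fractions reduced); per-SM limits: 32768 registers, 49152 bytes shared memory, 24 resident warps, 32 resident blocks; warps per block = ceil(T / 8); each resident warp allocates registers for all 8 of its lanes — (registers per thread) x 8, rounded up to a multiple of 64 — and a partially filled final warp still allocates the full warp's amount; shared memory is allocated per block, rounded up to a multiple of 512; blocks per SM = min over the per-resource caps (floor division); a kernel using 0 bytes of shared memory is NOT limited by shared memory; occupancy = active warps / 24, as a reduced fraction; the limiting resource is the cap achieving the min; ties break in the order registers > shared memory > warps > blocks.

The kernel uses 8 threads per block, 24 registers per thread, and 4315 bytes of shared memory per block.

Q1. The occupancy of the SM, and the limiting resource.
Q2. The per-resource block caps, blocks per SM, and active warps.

Answer: occupancy 5/12, limited by shared memory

registers: 170 blocks
shared memory: 10 blocks
warps: 24 blocks
blocks: 32 blocks

Answer: 10 blocks, 10 active warps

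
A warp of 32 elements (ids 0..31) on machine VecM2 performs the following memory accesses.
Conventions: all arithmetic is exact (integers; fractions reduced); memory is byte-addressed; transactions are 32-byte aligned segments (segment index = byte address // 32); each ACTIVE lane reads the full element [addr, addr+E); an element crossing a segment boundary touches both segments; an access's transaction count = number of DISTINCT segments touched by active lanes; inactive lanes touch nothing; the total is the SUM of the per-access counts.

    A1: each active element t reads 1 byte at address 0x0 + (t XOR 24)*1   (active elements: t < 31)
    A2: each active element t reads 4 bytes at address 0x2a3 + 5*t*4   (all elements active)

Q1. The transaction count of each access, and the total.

A1: 1 transaction
A2: 20 transactions

Answer: 1,20; total 21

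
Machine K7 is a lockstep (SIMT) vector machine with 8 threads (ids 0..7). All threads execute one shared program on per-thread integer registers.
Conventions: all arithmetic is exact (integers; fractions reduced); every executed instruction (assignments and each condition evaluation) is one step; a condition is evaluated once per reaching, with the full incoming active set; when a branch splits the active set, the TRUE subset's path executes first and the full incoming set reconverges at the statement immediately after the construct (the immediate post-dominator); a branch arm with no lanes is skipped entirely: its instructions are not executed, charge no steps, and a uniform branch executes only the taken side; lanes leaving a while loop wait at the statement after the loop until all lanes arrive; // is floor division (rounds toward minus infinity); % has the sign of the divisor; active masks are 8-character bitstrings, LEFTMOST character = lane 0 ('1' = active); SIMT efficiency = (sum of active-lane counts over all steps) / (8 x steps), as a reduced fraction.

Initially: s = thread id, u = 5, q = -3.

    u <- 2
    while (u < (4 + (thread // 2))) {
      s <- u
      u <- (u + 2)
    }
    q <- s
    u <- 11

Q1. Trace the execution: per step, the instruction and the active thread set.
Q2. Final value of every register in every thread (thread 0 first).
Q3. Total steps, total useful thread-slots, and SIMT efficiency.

step 0: u <- 2                       11111111
step 1: eval (u < (4 + (thread // 2))) 11111111
step 2: s <- u                       11111111
step 3: u <- (u + 2)                 11111111
step 4: eval (u < (4 + (thread // 2))) 11111111
step 5: s <- u                       00111111
step 6: u <- (u + 2)                 00111111
step 7: eval (u < (4 + (thread // 2))) 00111111
step 8: s <- u                       00000011
step 9: u <- (u + 2)                 00000011
step 10: eval (u < (4 + (thread // 2))) 00000011
step 11: q <- s                       11111111
step 12: u <- 11                      11111111

Answer: 13 steps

s: 2,2,4,4,4,4,6,6
u: 11,11,11,11,11,11,11,11
q: 2,2,4,4,4,4,6,6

steps = 13; useful = 80; efficiency = 80/104 = 10/13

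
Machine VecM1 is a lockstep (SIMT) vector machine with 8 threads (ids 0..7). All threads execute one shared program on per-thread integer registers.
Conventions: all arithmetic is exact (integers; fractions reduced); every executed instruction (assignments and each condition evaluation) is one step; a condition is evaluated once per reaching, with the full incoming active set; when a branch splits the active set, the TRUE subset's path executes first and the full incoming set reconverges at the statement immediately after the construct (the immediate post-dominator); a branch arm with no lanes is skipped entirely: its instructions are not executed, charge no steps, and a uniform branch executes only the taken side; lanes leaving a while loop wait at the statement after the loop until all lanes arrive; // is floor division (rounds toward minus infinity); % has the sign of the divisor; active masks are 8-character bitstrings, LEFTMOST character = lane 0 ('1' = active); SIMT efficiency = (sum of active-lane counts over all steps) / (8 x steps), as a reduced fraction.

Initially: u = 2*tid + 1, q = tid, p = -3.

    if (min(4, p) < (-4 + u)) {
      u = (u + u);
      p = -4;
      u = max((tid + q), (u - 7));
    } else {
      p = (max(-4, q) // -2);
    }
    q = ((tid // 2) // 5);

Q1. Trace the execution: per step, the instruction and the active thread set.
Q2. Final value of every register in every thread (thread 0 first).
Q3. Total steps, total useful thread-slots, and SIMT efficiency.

step 0: eval (min(4, p) < (-4 + u))  11111111
step 1: u <- (u + u)                 01111111
step 2: p <- -4                      01111111
step 3: u <- max((tid + q), (u - 7)) 01111111
step 4: p <- (max(-4, q) // -2)      10000000
step 5: q <- ((tid // 2) // 5)       11111111

Answer: 6 steps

u: 1,2,4,7,11,15,19,23
q: 0,0,0,0,0,0,0,0
p: 0,-4,-4,-4,-4,-4,-4,-4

steps = 6; useful = 38; efficiency = 38/48 = 19/24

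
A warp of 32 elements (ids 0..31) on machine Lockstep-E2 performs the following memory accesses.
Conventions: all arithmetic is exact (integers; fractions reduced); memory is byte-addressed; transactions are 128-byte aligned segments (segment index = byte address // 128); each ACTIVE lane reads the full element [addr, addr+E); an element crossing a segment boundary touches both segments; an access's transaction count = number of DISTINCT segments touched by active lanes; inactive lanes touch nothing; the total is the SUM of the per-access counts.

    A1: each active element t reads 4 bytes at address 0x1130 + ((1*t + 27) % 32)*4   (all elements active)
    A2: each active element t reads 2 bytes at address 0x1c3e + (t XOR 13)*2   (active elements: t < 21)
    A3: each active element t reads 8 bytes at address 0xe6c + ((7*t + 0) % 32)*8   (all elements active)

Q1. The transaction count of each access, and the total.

A1: 2 transactions
A2: 1 transaction
A3: 3 transactions

Answer: 2,1,3; total 6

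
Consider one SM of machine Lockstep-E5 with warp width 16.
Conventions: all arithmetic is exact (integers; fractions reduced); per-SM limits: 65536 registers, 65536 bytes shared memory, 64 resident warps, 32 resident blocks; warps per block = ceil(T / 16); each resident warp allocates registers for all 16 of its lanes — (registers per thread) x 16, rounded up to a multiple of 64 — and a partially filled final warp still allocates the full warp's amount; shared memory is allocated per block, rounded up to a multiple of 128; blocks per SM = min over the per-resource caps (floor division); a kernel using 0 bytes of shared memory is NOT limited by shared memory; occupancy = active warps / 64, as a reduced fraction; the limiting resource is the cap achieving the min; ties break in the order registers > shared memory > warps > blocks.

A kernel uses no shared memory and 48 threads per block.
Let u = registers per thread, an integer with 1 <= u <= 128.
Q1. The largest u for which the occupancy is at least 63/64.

Answer: u = 64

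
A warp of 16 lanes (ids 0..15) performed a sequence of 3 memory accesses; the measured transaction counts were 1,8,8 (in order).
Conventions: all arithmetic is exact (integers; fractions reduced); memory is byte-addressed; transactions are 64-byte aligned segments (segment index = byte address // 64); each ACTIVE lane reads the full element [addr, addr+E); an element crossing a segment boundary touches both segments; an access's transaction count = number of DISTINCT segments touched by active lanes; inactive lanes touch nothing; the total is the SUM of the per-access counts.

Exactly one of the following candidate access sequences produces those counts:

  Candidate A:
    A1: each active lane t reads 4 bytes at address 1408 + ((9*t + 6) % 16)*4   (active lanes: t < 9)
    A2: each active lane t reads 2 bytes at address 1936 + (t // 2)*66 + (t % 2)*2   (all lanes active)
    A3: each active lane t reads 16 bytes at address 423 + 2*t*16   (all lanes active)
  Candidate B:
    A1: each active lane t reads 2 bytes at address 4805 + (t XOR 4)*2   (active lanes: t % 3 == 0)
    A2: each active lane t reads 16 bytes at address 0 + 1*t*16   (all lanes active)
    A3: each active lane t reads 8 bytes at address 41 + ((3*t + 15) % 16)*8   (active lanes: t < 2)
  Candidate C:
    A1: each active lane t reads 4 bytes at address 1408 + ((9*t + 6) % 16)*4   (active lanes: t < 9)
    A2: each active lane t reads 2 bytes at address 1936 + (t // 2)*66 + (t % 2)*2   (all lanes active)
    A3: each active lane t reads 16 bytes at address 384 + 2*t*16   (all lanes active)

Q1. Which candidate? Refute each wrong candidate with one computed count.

A: A3 gives 9 transactions, not 8
B: A2 gives 4 transactions, not 8
C: all counts match (1,8,8)

Answer: C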